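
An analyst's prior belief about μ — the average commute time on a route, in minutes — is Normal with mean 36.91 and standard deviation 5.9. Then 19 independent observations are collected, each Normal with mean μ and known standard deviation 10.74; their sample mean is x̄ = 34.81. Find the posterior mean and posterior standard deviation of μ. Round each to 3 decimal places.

Posterior mean ≈ 35.122; posterior SD ≈ 2.274

With known σ, the Normal prior is conjugate. Weight on the data is w = (n/σ²)/(n/σ² + 1/τ₀²) = 0.164720/(0.164720+0.0287274) = 0.85150.
Posterior mean = w·x̄ + (1−w)·μ₀ = 0.85150·34.81 + 0.14850·36.91 = 35.122. Posterior variance = 1/(0.164720+0.0287274) = 5.16938, so SD = 2.274.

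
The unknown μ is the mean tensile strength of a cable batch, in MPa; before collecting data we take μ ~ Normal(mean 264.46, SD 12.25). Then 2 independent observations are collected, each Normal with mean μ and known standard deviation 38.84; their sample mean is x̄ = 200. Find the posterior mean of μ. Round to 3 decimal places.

With known σ, the Normal prior is conjugate. Weight on the data is w = (n/σ²)/(n/σ² + 1/τ₀²) = 0.00132578/(0.00132578+0.00666389) = 0.16594.
Posterior mean = w·x̄ + (1−w)·μ₀ = 0.16594·200 + 0.83406·264.46 = 253.764.

Posterior mean ≈ 253.764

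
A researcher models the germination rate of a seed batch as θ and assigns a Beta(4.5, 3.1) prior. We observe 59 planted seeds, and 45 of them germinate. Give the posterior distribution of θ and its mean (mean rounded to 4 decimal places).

Posterior: Beta(49.5, 17.1); mean ≈ 0.7432

The binomial likelihood is conjugate to the Beta prior: with 45 successes and 14 failures, the posterior is Beta(4.5+45, 3.1+14) = Beta(49.5, 17.1).
E[θ | data] = 49.5/(49.5+17.1) = 0.7432.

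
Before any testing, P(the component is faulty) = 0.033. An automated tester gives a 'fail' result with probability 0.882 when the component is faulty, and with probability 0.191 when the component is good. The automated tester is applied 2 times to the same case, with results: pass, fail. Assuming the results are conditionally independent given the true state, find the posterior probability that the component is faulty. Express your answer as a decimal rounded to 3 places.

With H the event that the component is faulty, the joint likelihood of the observed sequence is P(data|H) = 0.118·0.882 = 0.10408 and P(data|¬H) = 0.809·0.191 = 0.15452.
Bayes: P(H|data) = 0.033·0.10408 / (0.033·0.10408 + 0.967·0.15452) = 0.0034345/0.15285 = 0.0225.

Posterior P(H) ≈ 0.022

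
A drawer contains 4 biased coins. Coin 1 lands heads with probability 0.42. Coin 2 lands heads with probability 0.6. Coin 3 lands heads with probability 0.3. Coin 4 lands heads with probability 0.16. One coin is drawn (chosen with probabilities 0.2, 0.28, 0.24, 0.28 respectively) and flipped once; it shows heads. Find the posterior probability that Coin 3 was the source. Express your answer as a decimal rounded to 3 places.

Tabulate prior·likelihood by source: [1] prior 0.2, lik 0.42, product 0.08400; [2] prior 0.28, lik 0.6, product 0.1680; [3] prior 0.24, lik 0.3, product 0.07200; [4] prior 0.28, lik 0.16, product 0.04480.
Normalizing constant = 0.36880; the posterior for Coin 3 is its product over the sum, 0.07200/0.36880 = 0.195.

Posterior probability ≈ 0.195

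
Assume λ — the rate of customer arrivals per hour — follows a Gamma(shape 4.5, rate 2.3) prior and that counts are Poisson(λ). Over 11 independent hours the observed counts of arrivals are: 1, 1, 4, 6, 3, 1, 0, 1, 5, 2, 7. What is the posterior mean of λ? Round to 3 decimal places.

Posterior mean ≈ 2.669

Total count ∑xᵢ = 31 over n = 11 hours.
Gamma is conjugate to the Poisson likelihood: posterior is Gamma(shape = 4.5+31 = 35.5, rate = 2.3+11 = 13.3).
Posterior mean = shape/rate = 35.5/13.3 = 2.669.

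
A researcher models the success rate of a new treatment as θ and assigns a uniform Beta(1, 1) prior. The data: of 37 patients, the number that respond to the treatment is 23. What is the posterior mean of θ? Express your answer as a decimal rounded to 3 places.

Posterior mean ≈ 0.615

Observing 23 successes and 14 failures updates Beta(1, 1) by adding the success and failure counts to the two shape parameters: α = 1+23 = 24, β = 1+14 = 15.
Posterior mean = α/(α+β) = 24/39 = 0.615.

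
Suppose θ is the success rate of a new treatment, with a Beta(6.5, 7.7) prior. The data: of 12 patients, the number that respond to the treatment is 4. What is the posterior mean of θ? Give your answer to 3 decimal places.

Posterior mean ≈ 0.401

The binomial likelihood is conjugate to the Beta prior: with 4 successes and 8 failures, the posterior is Beta(6.5+4, 7.7+8) = Beta(10.5, 15.7).
E[θ | data] = 10.5/(10.5+15.7) = 0.401.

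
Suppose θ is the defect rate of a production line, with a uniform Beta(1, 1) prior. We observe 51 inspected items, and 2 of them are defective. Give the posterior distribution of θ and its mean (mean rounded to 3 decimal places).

The binomial likelihood is conjugate to the Beta prior: with 2 successes and 49 failures, the posterior is Beta(1+2, 1+49) = Beta(3, 50).
Posterior mean = α/(α+β) = 3/53 = 0.057.

Posterior: Beta(3, 50); mean ≈ 0.057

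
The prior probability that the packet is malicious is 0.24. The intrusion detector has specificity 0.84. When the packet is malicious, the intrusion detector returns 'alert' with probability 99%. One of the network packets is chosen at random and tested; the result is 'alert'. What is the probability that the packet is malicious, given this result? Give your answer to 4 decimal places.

Write H for 'the packet is malicious'. Prior odds H:¬H = 0.24/0.76 = 0.31579. For the 'alert' outcome, the likelihood ratio is 0.99/0.16 = 6.1875.
Posterior odds = 0.31579 × 6.1875 = 1.9539, so P(H|E) = 1.9539/(1+1.9539) = 0.6615.

P(H | E) ≈ 0.6615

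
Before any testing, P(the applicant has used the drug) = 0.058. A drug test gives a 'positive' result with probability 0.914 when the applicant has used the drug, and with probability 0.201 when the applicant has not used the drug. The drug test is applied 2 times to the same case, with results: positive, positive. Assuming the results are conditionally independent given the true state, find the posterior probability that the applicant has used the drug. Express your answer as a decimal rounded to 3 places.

Posterior P(H) ≈ 0.560

With H the event that the applicant has used the drug, the joint likelihood of the observed sequence is P(data|H) = 0.914·0.914 = 0.83540 and P(data|¬H) = 0.201·0.201 = 0.040401.
Bayes: P(H|data) = 0.058·0.83540 / (0.058·0.83540 + 0.942·0.040401) = 0.048453/0.086511 = 0.5601.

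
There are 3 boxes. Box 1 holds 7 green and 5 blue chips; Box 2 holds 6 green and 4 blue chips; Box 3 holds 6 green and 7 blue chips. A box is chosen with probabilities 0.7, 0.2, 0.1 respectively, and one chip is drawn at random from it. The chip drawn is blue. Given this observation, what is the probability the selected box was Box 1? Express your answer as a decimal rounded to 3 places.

P(blue|Box 1) = 0.4167; P(blue|Box 2) = 0.4; P(blue|Box 3) = 0.5385.
Prior × likelihood for each source: 0.7·0.4167=0.2917, 0.2·0.4=0.08000, 0.1·0.5385=0.05385. Summing gives P(blue) = 0.42551.
P(Box 1 | blue) = 0.2917 / 0.42551 = 0.685.

Posterior probability ≈ 0.685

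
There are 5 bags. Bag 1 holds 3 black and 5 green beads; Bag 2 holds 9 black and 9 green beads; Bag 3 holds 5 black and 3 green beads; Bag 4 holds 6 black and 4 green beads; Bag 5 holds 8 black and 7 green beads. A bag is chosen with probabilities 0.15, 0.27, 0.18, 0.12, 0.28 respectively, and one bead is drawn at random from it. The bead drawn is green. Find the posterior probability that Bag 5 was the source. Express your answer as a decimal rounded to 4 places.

Tabulate prior·likelihood by source: [1] prior 0.15, lik 0.625, product 0.09375; [2] prior 0.27, lik 0.5, product 0.1350; [3] prior 0.18, lik 0.375, product 0.06750; [4] prior 0.12, lik 0.4, product 0.04800; [5] prior 0.28, lik 0.4667, product 0.1307.
Normalizing constant = 0.47492; the posterior for Bag 5 is its product over the sum, 0.1307/0.47492 = 0.2751.

Posterior probability ≈ 0.2751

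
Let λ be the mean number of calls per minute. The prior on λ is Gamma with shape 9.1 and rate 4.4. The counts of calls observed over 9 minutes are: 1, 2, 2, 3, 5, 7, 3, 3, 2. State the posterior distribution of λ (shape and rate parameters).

Posterior: Gamma(shape=37.1, rate=13.4)

Total count ∑xᵢ = 28 over n = 9 minutes.
Gamma is conjugate to the Poisson likelihood: posterior is Gamma(shape = 9.1+28 = 37.1, rate = 4.4+9 = 13.4).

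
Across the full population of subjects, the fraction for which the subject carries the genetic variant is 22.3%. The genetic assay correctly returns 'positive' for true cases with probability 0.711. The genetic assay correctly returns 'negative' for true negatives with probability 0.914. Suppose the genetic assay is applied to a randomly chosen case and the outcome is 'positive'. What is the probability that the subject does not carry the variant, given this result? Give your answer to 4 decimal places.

P(¬H | E) ≈ 0.2965

Write H for 'the subject carries the genetic variant'. Prior odds H:¬H = 0.223/0.777 = 0.28700. For the 'positive' outcome, the likelihood ratio is 0.711/0.086 = 8.2674.
Posterior odds = 0.28700 × 8.2674 = 2.3728, so P(H|E) = 2.3728/(1+2.3728) = 0.7035. Then P(¬H|E) = 1 − 0.7035 = 0.2965.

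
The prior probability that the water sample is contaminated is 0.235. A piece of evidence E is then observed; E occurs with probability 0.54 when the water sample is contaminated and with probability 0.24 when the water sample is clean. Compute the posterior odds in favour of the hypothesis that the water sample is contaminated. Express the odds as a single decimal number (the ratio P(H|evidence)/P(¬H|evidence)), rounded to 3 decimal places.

Prior odds = 0.235/(1−0.235) = 0.30719.
Likelihood ratio for E = 0.54/0.24 = 2.2500.
Posterior odds = prior odds × LR = 0.69118.

Posterior odds ≈ 0.691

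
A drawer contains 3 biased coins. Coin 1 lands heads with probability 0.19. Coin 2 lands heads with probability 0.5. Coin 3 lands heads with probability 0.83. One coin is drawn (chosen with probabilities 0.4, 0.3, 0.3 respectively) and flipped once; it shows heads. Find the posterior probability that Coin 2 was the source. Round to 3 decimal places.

Posterior probability ≈ 0.316

P(heads|C1) = 0.19; P(heads|C2) = 0.5; P(heads|C3) = 0.83.
Prior × likelihood for each source: 0.4·0.19=0.07600, 0.3·0.5=0.1500, 0.3·0.83=0.2490. Summing gives P(heads) = 0.47500.
P(Coin 2 | heads) = 0.1500 / 0.47500 = 0.316.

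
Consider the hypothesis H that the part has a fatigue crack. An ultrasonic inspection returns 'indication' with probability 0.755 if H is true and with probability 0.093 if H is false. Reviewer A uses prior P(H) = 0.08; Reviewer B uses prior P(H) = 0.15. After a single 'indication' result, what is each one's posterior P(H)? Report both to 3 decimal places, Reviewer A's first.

Reviewer A: 0.414; Reviewer B: 0.589

P('+'|H) = 0.755, P('+'|¬H) = 0.093.
Reviewer A: numerator 0.755·0.08 = 0.060400; evidence = 0.060400+0.093·0.92 = 0.14596; posterior = 0.414.
Reviewer B: numerator 0.755·0.15 = 0.11325; evidence = 0.11325+0.093·0.85 = 0.19230; posterior = 0.589.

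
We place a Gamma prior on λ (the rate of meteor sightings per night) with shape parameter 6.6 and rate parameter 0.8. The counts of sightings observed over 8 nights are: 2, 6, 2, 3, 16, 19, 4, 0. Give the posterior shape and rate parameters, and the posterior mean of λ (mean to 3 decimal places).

Posterior: Gamma(shape=58.6, rate=8.8); mean ≈ 6.659

Total count ∑xᵢ = 52 over n = 8 nights.
Gamma is conjugate to the Poisson likelihood: posterior is Gamma(shape = 6.6+52 = 58.6, rate = 0.8+8 = 8.8).
Posterior mean = shape/rate = 58.6/8.8 = 6.659.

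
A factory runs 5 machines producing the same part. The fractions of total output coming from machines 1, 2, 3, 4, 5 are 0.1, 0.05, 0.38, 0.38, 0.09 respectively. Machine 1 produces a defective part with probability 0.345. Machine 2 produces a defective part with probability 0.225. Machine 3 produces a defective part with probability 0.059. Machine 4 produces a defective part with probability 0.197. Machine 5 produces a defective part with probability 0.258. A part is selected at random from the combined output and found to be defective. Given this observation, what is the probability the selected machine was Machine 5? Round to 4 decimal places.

Tabulate prior·likelihood by source: [1] prior 0.1, lik 0.345, product 0.03450; [2] prior 0.05, lik 0.225, product 0.01125; [3] prior 0.38, lik 0.059, product 0.02242; [4] prior 0.38, lik 0.197, product 0.07486; [5] prior 0.09, lik 0.258, product 0.02322.
Normalizing constant = 0.16625; the posterior for Machine 5 is its product over the sum, 0.02322/0.16625 = 0.1397.

Posterior probability ≈ 0.1397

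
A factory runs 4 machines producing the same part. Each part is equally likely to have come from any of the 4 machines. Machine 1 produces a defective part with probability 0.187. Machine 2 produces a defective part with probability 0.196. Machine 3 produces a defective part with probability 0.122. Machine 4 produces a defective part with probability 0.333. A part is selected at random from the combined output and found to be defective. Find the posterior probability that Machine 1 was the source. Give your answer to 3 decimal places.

Tabulate prior·likelihood by source: [1] prior 0.25, lik 0.187, product 0.04675; [2] prior 0.25, lik 0.196, product 0.04900; [3] prior 0.25, lik 0.122, product 0.03050; [4] prior 0.25, lik 0.333, product 0.08325.
Normalizing constant = 0.20950; the posterior for Machine 1 is its product over the sum, 0.04675/0.20950 = 0.223.

Posterior probability ≈ 0.223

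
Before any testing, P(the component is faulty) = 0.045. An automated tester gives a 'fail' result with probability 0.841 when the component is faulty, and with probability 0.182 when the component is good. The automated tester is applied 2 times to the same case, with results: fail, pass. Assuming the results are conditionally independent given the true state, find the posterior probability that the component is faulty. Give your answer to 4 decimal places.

With H the event that the component is faulty, the joint likelihood of the observed sequence is P(data|H) = 0.841·0.159 = 0.13372 and P(data|¬H) = 0.182·0.818 = 0.14888.
Bayes: P(H|data) = 0.045·0.13372 / (0.045·0.13372 + 0.955·0.14888) = 0.0060174/0.14819 = 0.0406.

Posterior P(H) ≈ 0.0406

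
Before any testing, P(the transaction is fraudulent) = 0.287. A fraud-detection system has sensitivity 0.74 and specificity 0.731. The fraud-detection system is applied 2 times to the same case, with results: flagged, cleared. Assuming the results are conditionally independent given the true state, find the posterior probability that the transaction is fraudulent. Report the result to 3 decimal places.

Let H be the event that the transaction is fraudulent; start with P(H) = 0.287. P('flagged'|H) = 0.74, P('flagged'|¬H) = 0.269.
Update on result 1 ('flagged'): P(H) ← 0.74·0.2870 / (0.74·0.2870 + 0.269·0.7130) = 0.21238/0.40418 = 0.5255.
Update on result 2 ('cleared'): P(H) ← 0.26·0.5255 / (0.26·0.5255 + 0.731·0.4745) = 0.13662/0.48351 = 0.2826.

Posterior P(H) ≈ 0.283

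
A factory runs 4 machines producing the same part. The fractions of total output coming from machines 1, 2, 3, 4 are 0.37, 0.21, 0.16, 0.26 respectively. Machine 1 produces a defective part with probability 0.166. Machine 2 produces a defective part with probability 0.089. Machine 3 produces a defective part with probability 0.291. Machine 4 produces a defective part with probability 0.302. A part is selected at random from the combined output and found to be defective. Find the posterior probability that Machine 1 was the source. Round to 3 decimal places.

Posterior probability ≈ 0.299

P(defective|M1) = 0.166; P(defective|M2) = 0.089; P(defective|M3) = 0.291; P(defective|M4) = 0.302.
Prior × likelihood for each source: 0.37·0.166=0.06142, 0.21·0.089=0.01869, 0.16·0.291=0.04656, 0.26·0.302=0.07852. Summing gives P(defective) = 0.20519.
P(Machine 1 | defective) = 0.06142 / 0.20519 = 0.299.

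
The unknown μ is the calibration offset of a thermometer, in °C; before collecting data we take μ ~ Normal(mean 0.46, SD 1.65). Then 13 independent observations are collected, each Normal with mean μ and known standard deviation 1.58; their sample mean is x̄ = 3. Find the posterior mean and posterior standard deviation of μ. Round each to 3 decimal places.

Posterior mean ≈ 2.833; posterior SD ≈ 0.424

With known σ, the Normal prior is conjugate. Weight on the data is w = (n/σ²)/(n/σ² + 1/τ₀²) = 5.20750/(5.20750+0.367309) = 0.93411.
Posterior mean = w·x̄ + (1−w)·μ₀ = 0.93411·3 + 0.065887·0.46 = 2.833. Posterior variance = 1/(5.20750+0.367309) = 0.179378, so SD = 0.424.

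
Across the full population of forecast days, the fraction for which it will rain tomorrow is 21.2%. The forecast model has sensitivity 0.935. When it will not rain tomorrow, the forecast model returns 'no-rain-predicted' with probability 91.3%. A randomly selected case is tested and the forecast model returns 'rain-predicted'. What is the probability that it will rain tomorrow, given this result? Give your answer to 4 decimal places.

Write H for 'it will rain tomorrow'. Prior odds H:¬H = 0.212/0.788 = 0.26904. For the 'rain-predicted' outcome, the likelihood ratio is 0.935/0.087 = 10.747.
Posterior odds = 0.26904 × 10.747 = 2.8914, so P(H|E) = 2.8914/(1+2.8914) = 0.7430.

P(H | E) ≈ 0.7430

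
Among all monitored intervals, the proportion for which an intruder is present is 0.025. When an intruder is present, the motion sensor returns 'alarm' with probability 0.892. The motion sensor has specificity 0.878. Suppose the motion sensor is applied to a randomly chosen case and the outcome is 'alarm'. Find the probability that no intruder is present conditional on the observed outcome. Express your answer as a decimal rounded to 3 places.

Write H for 'an intruder is present'. Prior odds H:¬H = 0.025/0.975 = 0.025641. For the 'alarm' outcome, the likelihood ratio is 0.892/0.122 = 7.3115.
Posterior odds = 0.025641 × 7.3115 = 0.18747, so P(H|E) = 0.18747/(1+0.18747) = 0.158. Then P(¬H|E) = 1 − 0.158 = 0.842.

P(¬H | E) ≈ 0.842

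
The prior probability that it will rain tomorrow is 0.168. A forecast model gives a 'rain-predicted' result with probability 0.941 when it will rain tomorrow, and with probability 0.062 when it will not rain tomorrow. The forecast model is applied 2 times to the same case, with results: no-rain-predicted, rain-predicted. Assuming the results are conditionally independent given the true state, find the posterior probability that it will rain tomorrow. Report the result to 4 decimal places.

Posterior P(H) ≈ 0.1616

Let H be the event that it will rain tomorrow; start with P(H) = 0.168. P('rain-predicted'|H) = 0.941, P('rain-predicted'|¬H) = 0.062.
Update on result 1 ('no-rain-predicted'): P(H) ← 0.059·0.1680 / (0.059·0.1680 + 0.938·0.8320) = 0.0099120/0.79033 = 0.0125.
Update on result 2 ('rain-predicted'): P(H) ← 0.941·0.0125 / (0.941·0.0125 + 0.062·0.9875) = 0.011802/0.073024 = 0.1616.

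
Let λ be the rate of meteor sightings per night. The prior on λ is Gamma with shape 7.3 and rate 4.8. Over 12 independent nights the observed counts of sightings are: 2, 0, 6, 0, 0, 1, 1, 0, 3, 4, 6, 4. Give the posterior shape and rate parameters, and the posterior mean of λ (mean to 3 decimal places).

Posterior: Gamma(shape=34.3, rate=16.8); mean ≈ 2.042

The Poisson likelihood adds the total count to the shape and the number of exposure periods to the rate. Here ∑xᵢ = 27 and n = 12, so shape 7.3→34.3 and rate 4.8→16.8.
Posterior mean = shape/rate = 34.3/16.8 = 2.042.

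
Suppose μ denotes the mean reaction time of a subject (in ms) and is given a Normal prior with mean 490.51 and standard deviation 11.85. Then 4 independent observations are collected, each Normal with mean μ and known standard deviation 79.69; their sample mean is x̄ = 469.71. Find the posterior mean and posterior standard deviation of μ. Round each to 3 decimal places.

Posterior mean ≈ 488.820; posterior SD ≈ 11.358

Prior precision 1/τ₀² = 1/11.85² = 0.00712137; data precision n/σ² = 4/79.69² = 0.00062987.
Posterior precision = 0.00712137 + 0.00062987 = 0.00775124, giving posterior SD = 1/√0.00775124 = 11.358.
Posterior mean = (0.00712137·490.51 + 0.00062987·469.71) / 0.00775124 = 488.820.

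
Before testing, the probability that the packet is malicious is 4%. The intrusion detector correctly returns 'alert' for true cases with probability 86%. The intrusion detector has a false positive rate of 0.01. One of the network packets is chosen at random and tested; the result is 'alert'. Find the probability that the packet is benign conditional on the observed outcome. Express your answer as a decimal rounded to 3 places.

Let H be the event that the packet is malicious. P(H) = 0.04, so P(¬H) = 0.96. With E the 'alert' result, P(E|H) = 0.86 and P(E|¬H) = 0.01.
P(E) = 0.86·0.04 + 0.01·0.96 = 0.034400 + 0.0096000 = 0.044000.
By Bayes' theorem, P(H|E) = 0.034400 / 0.044000 = 0.782. Hence P(¬H|E) = 1 − 0.782 = 0.218.

P(¬H | E) ≈ 0.218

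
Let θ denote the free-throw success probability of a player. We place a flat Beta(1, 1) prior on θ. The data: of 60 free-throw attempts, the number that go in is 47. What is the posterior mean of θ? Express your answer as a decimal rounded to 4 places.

The binomial likelihood is conjugate to the Beta prior: with 47 successes and 13 failures, the posterior is Beta(1+47, 1+13) = Beta(48, 14).
E[θ | data] = 48/(48+14) = 0.7742.

Posterior mean ≈ 0.7742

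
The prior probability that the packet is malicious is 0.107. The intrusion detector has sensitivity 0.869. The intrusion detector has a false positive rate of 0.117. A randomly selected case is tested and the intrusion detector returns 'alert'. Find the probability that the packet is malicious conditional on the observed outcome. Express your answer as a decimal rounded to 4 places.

P(H | E) ≈ 0.4709

Let H be the event that the packet is malicious. P(H) = 0.107, so P(¬H) = 0.893. With E the 'alert' result, P(E|H) = 0.869 and P(E|¬H) = 0.117.
P(E) = 0.869·0.107 + 0.117·0.893 = 0.092983 + 0.10448 = 0.19746.
By Bayes' theorem, P(H|E) = 0.092983 / 0.19746 = 0.4709.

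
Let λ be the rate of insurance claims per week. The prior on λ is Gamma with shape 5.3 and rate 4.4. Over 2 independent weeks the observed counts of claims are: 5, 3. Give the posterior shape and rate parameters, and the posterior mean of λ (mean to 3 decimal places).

Posterior: Gamma(shape=13.3, rate=6.4); mean ≈ 2.078

Total count ∑xᵢ = 8 over n = 2 weeks.
Gamma is conjugate to the Poisson likelihood: posterior is Gamma(shape = 5.3+8 = 13.3, rate = 4.4+2 = 6.4).
Posterior mean = shape/rate = 13.3/6.4 = 2.078.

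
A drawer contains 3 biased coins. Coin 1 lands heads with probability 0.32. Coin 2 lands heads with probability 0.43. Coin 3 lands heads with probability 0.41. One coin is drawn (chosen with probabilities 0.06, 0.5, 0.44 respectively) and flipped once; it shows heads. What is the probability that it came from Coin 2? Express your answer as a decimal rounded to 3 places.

P(heads|C1) = 0.32; P(heads|C2) = 0.43; P(heads|C3) = 0.41.
Prior × likelihood for each source: 0.06·0.32=0.01920, 0.5·0.43=0.2150, 0.44·0.41=0.1804. Summing gives P(heads) = 0.41460.
P(Coin 2 | heads) = 0.2150 / 0.41460 = 0.519.

Posterior probability ≈ 0.519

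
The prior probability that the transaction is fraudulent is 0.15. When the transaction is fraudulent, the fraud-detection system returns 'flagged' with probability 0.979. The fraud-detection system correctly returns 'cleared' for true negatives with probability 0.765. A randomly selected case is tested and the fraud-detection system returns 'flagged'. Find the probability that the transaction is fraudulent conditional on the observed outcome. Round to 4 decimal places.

P(H | E) ≈ 0.4237

Write H for 'the transaction is fraudulent'. Prior odds H:¬H = 0.15/0.85 = 0.17647. For the 'flagged' outcome, the likelihood ratio is 0.979/0.235 = 4.1660.
Posterior odds = 0.17647 × 4.1660 = 0.73517, so P(H|E) = 0.73517/(1+0.73517) = 0.4237.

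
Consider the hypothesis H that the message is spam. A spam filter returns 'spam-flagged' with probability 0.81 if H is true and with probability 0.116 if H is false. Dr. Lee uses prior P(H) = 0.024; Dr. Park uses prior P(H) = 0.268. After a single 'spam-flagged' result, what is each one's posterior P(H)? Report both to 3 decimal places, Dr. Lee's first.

Dr. Lee: 0.147; Dr. Park: 0.719

The likelihood ratio for a 'spam-flagged' result is 0.81/0.116 = 6.9828.
Dr. Lee: prior odds 0.024/0.976 = 0.024590; posterior odds 0.17171; posterior probability 0.147.
Dr. Park: prior odds 0.268/0.732 = 0.36612; posterior odds 2.5565; posterior probability 0.719.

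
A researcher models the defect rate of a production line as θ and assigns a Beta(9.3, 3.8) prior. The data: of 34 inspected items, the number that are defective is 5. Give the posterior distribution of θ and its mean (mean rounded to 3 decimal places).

Observing 5 successes and 29 failures updates Beta(9.3, 3.8) by adding the success and failure counts to the two shape parameters: α = 9.3+5 = 14.3, β = 3.8+29 = 32.8.
Posterior mean = α/(α+β) = 14.3/47.1 = 0.304.

Posterior: Beta(14.3, 32.8); mean ≈ 0.304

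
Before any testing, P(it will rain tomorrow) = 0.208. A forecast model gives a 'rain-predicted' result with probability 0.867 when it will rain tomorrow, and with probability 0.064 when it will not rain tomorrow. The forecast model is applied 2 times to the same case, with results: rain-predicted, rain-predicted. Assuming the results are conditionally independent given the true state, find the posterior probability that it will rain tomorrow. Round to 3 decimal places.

Posterior P(H) ≈ 0.980

Let H be the event that it will rain tomorrow; start with P(H) = 0.208. P('rain-predicted'|H) = 0.867, P('rain-predicted'|¬H) = 0.064.
Update on result 1 ('rain-predicted'): P(H) ← 0.867·0.2080 / (0.867·0.2080 + 0.064·0.7920) = 0.18034/0.23102 = 0.7806.
Update on result 2 ('rain-predicted'): P(H) ← 0.867·0.7806 / (0.867·0.7806 + 0.064·0.2194) = 0.67678/0.69082 = 0.9797.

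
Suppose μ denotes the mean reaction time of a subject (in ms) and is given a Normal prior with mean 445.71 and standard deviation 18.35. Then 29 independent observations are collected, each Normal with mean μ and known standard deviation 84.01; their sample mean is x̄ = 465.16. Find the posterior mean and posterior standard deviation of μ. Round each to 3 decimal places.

Posterior mean ≈ 457.000; posterior SD ≈ 11.886

Prior precision 1/τ₀² = 1/18.35² = 0.00296980; data precision n/σ² = 29/84.01² = 0.00410900.
Posterior precision = 0.00296980 + 0.00410900 = 0.00707880, giving posterior SD = 1/√0.00707880 = 11.886.
Posterior mean = (0.00296980·445.71 + 0.00410900·465.16) / 0.00707880 = 457.000.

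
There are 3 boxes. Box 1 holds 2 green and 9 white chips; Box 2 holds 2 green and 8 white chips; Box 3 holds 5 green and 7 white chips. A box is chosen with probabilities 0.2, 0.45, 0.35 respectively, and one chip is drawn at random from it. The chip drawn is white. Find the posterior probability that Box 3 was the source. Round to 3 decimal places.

Posterior probability ≈ 0.281

Tabulate prior·likelihood by source: [1] prior 0.2, lik 0.8182, product 0.1636; [2] prior 0.45, lik 0.8, product 0.3600; [3] prior 0.35, lik 0.5833, product 0.2042.
Normalizing constant = 0.72780; the posterior for Box 3 is its product over the sum, 0.2042/0.72780 = 0.281.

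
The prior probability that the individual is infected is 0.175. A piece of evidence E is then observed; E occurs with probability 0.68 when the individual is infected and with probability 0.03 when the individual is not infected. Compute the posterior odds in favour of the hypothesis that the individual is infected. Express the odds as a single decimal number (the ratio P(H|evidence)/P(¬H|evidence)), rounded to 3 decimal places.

Prior odds = 0.175/(1−0.175) = 0.21212. In log-odds, ln(0.21212) = -1.5506.
Add log likelihood ratio: ln(22.667) = 3.1209.
Posterior log-odds = 1.5703, so posterior odds = exp(1.5703) = 4.8081.

Posterior odds ≈ 4.808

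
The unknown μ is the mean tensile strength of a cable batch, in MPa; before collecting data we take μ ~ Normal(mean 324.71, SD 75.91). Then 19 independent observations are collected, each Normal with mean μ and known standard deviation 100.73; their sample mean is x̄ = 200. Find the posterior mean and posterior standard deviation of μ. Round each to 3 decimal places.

With known σ, the Normal prior is conjugate. Weight on the data is w = (n/σ²)/(n/σ² + 1/τ₀²) = 0.00187256/(0.00187256+0.00017354) = 0.91518.
Posterior mean = w·x̄ + (1−w)·μ₀ = 0.91518·200 + 0.084815·324.71 = 210.577. Posterior variance = 1/(0.00187256+0.00017354) = 488.734, so SD = 22.107.

Posterior mean ≈ 210.577; posterior SD ≈ 22.107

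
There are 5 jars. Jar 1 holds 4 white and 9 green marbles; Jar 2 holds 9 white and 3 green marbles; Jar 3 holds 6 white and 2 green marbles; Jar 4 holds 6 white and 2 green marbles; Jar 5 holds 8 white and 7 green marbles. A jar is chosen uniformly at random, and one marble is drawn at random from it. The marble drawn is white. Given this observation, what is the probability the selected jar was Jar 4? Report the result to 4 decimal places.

Posterior probability ≈ 0.2426

P(white|Jar 1) = 0.3077; P(white|Jar 2) = 0.75; P(white|Jar 3) = 0.75; P(white|Jar 4) = 0.75; P(white|Jar 5) = 0.5333.
Prior × likelihood for each source: 0.2·0.3077=0.06154, 0.2·0.75=0.1500, 0.2·0.75=0.1500, 0.2·0.75=0.1500, 0.2·0.5333=0.1067. Summing gives P(white) = 0.61821.
P(Jar 4 | white) = 0.1500 / 0.61821 = 0.2426.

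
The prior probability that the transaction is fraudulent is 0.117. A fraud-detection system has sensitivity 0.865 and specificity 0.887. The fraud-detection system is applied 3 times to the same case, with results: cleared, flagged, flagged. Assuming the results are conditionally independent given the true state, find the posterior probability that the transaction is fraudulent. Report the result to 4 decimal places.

Let H be the event that the transaction is fraudulent; start with P(H) = 0.117. P('flagged'|H) = 0.865, P('flagged'|¬H) = 0.113.
Update on result 1 ('cleared'): P(H) ← 0.135·0.1170 / (0.135·0.1170 + 0.887·0.8830) = 0.015795/0.79902 = 0.0198.
Update on result 2 ('flagged'): P(H) ← 0.865·0.0198 / (0.865·0.0198 + 0.113·0.9802) = 0.017099/0.12787 = 0.1337.
Update on result 3 ('flagged'): P(H) ← 0.865·0.1337 / (0.865·0.1337 + 0.113·0.8663) = 0.11568/0.21356 = 0.5416.

Posterior P(H) ≈ 0.5416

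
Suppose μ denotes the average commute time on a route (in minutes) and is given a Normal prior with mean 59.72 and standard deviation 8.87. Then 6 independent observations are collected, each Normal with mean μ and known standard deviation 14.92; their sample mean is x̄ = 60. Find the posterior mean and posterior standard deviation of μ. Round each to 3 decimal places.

With known σ, the Normal prior is conjugate. Weight on the data is w = (n/σ²)/(n/σ² + 1/τ₀²) = 0.0269534/(0.0269534+0.0127102) = 0.67955.
Posterior mean = w·x̄ + (1−w)·μ₀ = 0.67955·60 + 0.32045·59.72 = 59.910. Posterior variance = 1/(0.0269534+0.0127102) = 25.2120, so SD = 5.021.

Posterior mean ≈ 59.910; posterior SD ≈ 5.021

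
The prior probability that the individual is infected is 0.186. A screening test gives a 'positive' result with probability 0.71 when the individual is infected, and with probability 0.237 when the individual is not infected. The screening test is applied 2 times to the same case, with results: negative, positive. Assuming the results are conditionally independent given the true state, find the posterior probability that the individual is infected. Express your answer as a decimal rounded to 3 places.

Posterior P(H) ≈ 0.206

With H the event that the individual is infected, the joint likelihood of the observed sequence is P(data|H) = 0.29·0.71 = 0.20590 and P(data|¬H) = 0.763·0.237 = 0.18083.
Bayes: P(H|data) = 0.186·0.20590 / (0.186·0.20590 + 0.814·0.18083) = 0.038297/0.18549 = 0.2065.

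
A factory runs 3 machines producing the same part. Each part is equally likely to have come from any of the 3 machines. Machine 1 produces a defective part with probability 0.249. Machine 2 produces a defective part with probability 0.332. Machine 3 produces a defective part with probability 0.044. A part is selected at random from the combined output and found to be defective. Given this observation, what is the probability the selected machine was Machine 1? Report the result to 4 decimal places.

Posterior probability ≈ 0.3984

P(defective|M1) = 0.249; P(defective|M2) = 0.332; P(defective|M3) = 0.044.
Prior × likelihood for each source: 0.333333·0.249=0.08300, 0.333333·0.332=0.1107, 0.333333·0.044=0.01467. Summing gives P(defective) = 0.20833.
P(Machine 1 | defective) = 0.08300 / 0.20833 = 0.3984.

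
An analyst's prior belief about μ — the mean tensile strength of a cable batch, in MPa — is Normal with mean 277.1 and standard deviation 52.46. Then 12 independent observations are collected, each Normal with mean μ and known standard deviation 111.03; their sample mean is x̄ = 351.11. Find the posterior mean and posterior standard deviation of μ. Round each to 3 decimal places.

Prior precision 1/τ₀² = 1/52.46² = 0.00036337; data precision n/σ² = 12/111.03² = 0.00097342.
Posterior precision = 0.00036337 + 0.00097342 = 0.00133679, giving posterior SD = 1/√0.00133679 = 27.351.
Posterior mean = (0.00036337·277.1 + 0.00097342·351.11) / 0.00133679 = 330.993.

Posterior mean ≈ 330.993; posterior SD ≈ 27.351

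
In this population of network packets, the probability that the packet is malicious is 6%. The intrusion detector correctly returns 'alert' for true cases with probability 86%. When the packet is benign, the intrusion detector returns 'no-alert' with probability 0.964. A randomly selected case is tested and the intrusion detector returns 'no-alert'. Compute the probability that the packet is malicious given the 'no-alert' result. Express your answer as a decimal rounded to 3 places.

Write H for 'the packet is malicious'. Prior odds H:¬H = 0.06/0.94 = 0.063830. For the 'no-alert' outcome, the likelihood ratio is 0.14/0.964 = 0.14523.
Posterior odds = 0.063830 × 0.14523 = 0.0092699, so P(H|E) = 0.0092699/(1+0.0092699) = 0.009.

P(H | E) ≈ 0.009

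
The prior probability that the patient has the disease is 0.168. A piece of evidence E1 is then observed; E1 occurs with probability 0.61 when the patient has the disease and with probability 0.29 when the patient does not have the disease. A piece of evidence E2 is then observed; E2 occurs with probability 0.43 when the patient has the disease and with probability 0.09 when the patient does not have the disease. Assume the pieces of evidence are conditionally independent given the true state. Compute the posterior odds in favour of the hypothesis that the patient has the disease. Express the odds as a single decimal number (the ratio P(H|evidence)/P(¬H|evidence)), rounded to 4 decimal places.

Prior odds = 0.168/(1−0.168) = 0.20192. In log-odds, ln(0.20192) = -1.5999.
Add log likelihood ratios: ln(2.1034) + ln(4.7778) = 2.3076.
Posterior log-odds = 0.70769, so posterior odds = exp(0.70769) = 2.0293.

Posterior odds ≈ 2.0293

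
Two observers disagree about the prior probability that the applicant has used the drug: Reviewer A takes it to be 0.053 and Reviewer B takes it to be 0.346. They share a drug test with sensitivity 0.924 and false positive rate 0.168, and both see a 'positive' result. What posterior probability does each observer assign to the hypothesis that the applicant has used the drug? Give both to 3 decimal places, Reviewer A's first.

The likelihood ratio for a 'positive' result is 0.924/0.168 = 5.5000.
Reviewer A: prior odds 0.053/0.947 = 0.055966; posterior odds 0.30781; posterior probability 0.235.
Reviewer B: prior odds 0.346/0.654 = 0.52905; posterior odds 2.9098; posterior probability 0.744.

Reviewer A: 0.235; Reviewer B: 0.744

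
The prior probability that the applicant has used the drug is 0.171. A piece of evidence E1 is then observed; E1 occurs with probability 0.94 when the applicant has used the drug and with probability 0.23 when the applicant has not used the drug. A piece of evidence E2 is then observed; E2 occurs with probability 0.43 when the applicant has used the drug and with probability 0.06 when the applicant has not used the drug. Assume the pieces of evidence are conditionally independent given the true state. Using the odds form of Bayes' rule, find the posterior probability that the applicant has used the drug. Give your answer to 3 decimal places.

Posterior probability ≈ 0.858

Prior odds = 0.171/(1−0.171) = 0.20627. In log-odds, ln(0.20627) = -1.5786.
Add log likelihood ratios: ln(4.0870) + ln(7.1667) = 3.3772.
Posterior log-odds = 1.7987, so posterior odds = exp(1.7987) = 6.0417. Converting, P(H|E) = 6.0417/7.0417 = 0.858.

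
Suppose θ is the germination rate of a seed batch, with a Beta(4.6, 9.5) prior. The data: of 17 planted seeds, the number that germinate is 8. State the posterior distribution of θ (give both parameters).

Posterior: Beta(12.6, 18.5)

The binomial likelihood is conjugate to the Beta prior: with 8 successes and 9 failures, the posterior is Beta(4.6+8, 9.5+9) = Beta(12.6, 18.5).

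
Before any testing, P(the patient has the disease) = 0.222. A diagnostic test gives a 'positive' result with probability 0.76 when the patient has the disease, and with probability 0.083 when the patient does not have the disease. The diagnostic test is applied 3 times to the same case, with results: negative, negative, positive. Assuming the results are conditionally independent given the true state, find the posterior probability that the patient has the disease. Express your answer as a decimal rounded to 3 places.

Posterior P(H) ≈ 0.152

With H the event that the patient has the disease, the joint likelihood of the observed sequence is P(data|H) = 0.24·0.24·0.76 = 0.043776 and P(data|¬H) = 0.917·0.917·0.083 = 0.069794.
Bayes: P(H|data) = 0.222·0.043776 / (0.222·0.043776 + 0.778·0.069794) = 0.0097183/0.064018 = 0.1518.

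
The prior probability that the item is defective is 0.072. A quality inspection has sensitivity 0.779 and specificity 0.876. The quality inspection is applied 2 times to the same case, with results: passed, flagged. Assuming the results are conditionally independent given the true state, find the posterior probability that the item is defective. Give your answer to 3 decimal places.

Let H be the event that the item is defective; start with P(H) = 0.072. P('flagged'|H) = 0.779, P('flagged'|¬H) = 0.124.
Update on result 1 ('passed'): P(H) ← 0.221·0.0720 / (0.221·0.0720 + 0.876·0.9280) = 0.015912/0.82884 = 0.0192.
Update on result 2 ('flagged'): P(H) ← 0.779·0.0192 / (0.779·0.0192 + 0.124·0.9808) = 0.014955/0.13657 = 0.1095.

Posterior P(H) ≈ 0.110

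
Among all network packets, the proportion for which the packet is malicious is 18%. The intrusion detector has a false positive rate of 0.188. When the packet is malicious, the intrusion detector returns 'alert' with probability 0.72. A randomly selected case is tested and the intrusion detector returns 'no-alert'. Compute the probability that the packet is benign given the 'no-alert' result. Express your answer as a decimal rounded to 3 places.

Write H for 'the packet is malicious'. Prior odds H:¬H = 0.18/0.82 = 0.21951. For the 'no-alert' outcome, the likelihood ratio is 0.28/0.812 = 0.34483.
Posterior odds = 0.21951 × 0.34483 = 0.075694, so P(H|E) = 0.075694/(1+0.075694) = 0.070. Then P(¬H|E) = 1 − 0.070 = 0.930.

P(¬H | E) ≈ 0.930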